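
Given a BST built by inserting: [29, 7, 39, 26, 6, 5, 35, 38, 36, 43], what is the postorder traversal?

Tree insertion order: [29, 7, 39, 26, 6, 5, 35, 38, 36, 43]
Tree (level-order array): [29, 7, 39, 6, 26, 35, 43, 5, None, None, None, None, 38, None, None, None, None, 36]
Postorder traversal: [5, 6, 26, 7, 36, 38, 35, 43, 39, 29]


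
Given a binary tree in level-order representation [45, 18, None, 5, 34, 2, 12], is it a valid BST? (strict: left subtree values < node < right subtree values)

Level-order array: [45, 18, None, 5, 34, 2, 12]
Validate using subtree bounds (lo, hi): at each node, require lo < value < hi,
then recurse left with hi=value and right with lo=value.
Preorder trace (stopping at first violation):
  at node 45 with bounds (-inf, +inf): OK
  at node 18 with bounds (-inf, 45): OK
  at node 5 with bounds (-inf, 18): OK
  at node 2 with bounds (-inf, 5): OK
  at node 12 with bounds (5, 18): OK
  at node 34 with bounds (18, 45): OK
No violation found at any node.
Result: Valid BST


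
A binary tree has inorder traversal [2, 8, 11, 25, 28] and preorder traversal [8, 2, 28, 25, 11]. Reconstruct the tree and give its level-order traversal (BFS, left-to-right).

Inorder:  [2, 8, 11, 25, 28]
Preorder: [8, 2, 28, 25, 11]
Algorithm: preorder visits root first, so consume preorder in order;
for each root, split the current inorder slice at that value into
left-subtree inorder and right-subtree inorder, then recurse.
Recursive splits:
  root=8; inorder splits into left=[2], right=[11, 25, 28]
  root=2; inorder splits into left=[], right=[]
  root=28; inorder splits into left=[11, 25], right=[]
  root=25; inorder splits into left=[11], right=[]
  root=11; inorder splits into left=[], right=[]
Reconstructed level-order: [8, 2, 28, 25, 11]


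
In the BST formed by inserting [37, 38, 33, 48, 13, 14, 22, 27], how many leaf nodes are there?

Tree built from: [37, 38, 33, 48, 13, 14, 22, 27]
Tree (level-order array): [37, 33, 38, 13, None, None, 48, None, 14, None, None, None, 22, None, 27]
Rule: A leaf has 0 children.
Per-node child counts:
  node 37: 2 child(ren)
  node 33: 1 child(ren)
  node 13: 1 child(ren)
  node 14: 1 child(ren)
  node 22: 1 child(ren)
  node 27: 0 child(ren)
  node 38: 1 child(ren)
  node 48: 0 child(ren)
Matching nodes: [27, 48]
Count of leaf nodes: 2


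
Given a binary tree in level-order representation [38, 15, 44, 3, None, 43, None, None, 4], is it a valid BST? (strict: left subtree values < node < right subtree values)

Level-order array: [38, 15, 44, 3, None, 43, None, None, 4]
Validate using subtree bounds (lo, hi): at each node, require lo < value < hi,
then recurse left with hi=value and right with lo=value.
Preorder trace (stopping at first violation):
  at node 38 with bounds (-inf, +inf): OK
  at node 15 with bounds (-inf, 38): OK
  at node 3 with bounds (-inf, 15): OK
  at node 4 with bounds (3, 15): OK
  at node 44 with bounds (38, +inf): OK
  at node 43 with bounds (38, 44): OK
No violation found at any node.
Result: Valid BST


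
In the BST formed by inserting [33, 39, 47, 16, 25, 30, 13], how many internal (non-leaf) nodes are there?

Tree built from: [33, 39, 47, 16, 25, 30, 13]
Tree (level-order array): [33, 16, 39, 13, 25, None, 47, None, None, None, 30]
Rule: An internal node has at least one child.
Per-node child counts:
  node 33: 2 child(ren)
  node 16: 2 child(ren)
  node 13: 0 child(ren)
  node 25: 1 child(ren)
  node 30: 0 child(ren)
  node 39: 1 child(ren)
  node 47: 0 child(ren)
Matching nodes: [33, 16, 25, 39]
Count of internal (non-leaf) nodes: 4


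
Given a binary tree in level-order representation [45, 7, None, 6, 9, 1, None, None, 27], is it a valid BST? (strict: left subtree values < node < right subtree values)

Level-order array: [45, 7, None, 6, 9, 1, None, None, 27]
Validate using subtree bounds (lo, hi): at each node, require lo < value < hi,
then recurse left with hi=value and right with lo=value.
Preorder trace (stopping at first violation):
  at node 45 with bounds (-inf, +inf): OK
  at node 7 with bounds (-inf, 45): OK
  at node 6 with bounds (-inf, 7): OK
  at node 1 with bounds (-inf, 6): OK
  at node 9 with bounds (7, 45): OK
  at node 27 with bounds (9, 45): OK
No violation found at any node.
Result: Valid BST


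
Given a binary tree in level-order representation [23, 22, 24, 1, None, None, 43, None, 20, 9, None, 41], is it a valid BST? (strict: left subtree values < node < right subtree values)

Level-order array: [23, 22, 24, 1, None, None, 43, None, 20, 9, None, 41]
Validate using subtree bounds (lo, hi): at each node, require lo < value < hi,
then recurse left with hi=value and right with lo=value.
Preorder trace (stopping at first violation):
  at node 23 with bounds (-inf, +inf): OK
  at node 22 with bounds (-inf, 23): OK
  at node 1 with bounds (-inf, 22): OK
  at node 20 with bounds (1, 22): OK
  at node 41 with bounds (1, 20): VIOLATION
Node 41 violates its bound: not (1 < 41 < 20).
Result: Not a valid BST


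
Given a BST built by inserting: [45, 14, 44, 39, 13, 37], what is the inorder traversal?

Tree insertion order: [45, 14, 44, 39, 13, 37]
Tree (level-order array): [45, 14, None, 13, 44, None, None, 39, None, 37]
Inorder traversal: [13, 14, 37, 39, 44, 45]


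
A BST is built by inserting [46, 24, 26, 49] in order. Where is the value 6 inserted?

Starting tree (level order): [46, 24, 49, None, 26]
Insertion path: 46 -> 24
Result: insert 6 as left child of 24
Final tree (level order): [46, 24, 49, 6, 26]


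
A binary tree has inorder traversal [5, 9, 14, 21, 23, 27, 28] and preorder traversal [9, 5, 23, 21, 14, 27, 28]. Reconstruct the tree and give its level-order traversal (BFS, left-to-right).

Inorder:  [5, 9, 14, 21, 23, 27, 28]
Preorder: [9, 5, 23, 21, 14, 27, 28]
Algorithm: preorder visits root first, so consume preorder in order;
for each root, split the current inorder slice at that value into
left-subtree inorder and right-subtree inorder, then recurse.
Recursive splits:
  root=9; inorder splits into left=[5], right=[14, 21, 23, 27, 28]
  root=5; inorder splits into left=[], right=[]
  root=23; inorder splits into left=[14, 21], right=[27, 28]
  root=21; inorder splits into left=[14], right=[]
  root=14; inorder splits into left=[], right=[]
  root=27; inorder splits into left=[], right=[28]
  root=28; inorder splits into left=[], right=[]
Reconstructed level-order: [9, 5, 23, 21, 27, 14, 28]


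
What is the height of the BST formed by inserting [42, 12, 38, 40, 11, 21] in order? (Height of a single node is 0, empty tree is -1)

Insertion order: [42, 12, 38, 40, 11, 21]
Tree (level-order array): [42, 12, None, 11, 38, None, None, 21, 40]
Compute height bottom-up (empty subtree = -1):
  height(11) = 1 + max(-1, -1) = 0
  height(21) = 1 + max(-1, -1) = 0
  height(40) = 1 + max(-1, -1) = 0
  height(38) = 1 + max(0, 0) = 1
  height(12) = 1 + max(0, 1) = 2
  height(42) = 1 + max(2, -1) = 3
Height = 3


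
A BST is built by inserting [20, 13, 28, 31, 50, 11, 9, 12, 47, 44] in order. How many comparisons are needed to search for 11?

Search path for 11: 20 -> 13 -> 11
Found: True
Comparisons: 3


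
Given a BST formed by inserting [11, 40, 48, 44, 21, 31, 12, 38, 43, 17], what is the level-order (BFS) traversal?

Tree insertion order: [11, 40, 48, 44, 21, 31, 12, 38, 43, 17]
Tree (level-order array): [11, None, 40, 21, 48, 12, 31, 44, None, None, 17, None, 38, 43]
BFS from the root, enqueuing left then right child of each popped node:
  queue [11] -> pop 11, enqueue [40], visited so far: [11]
  queue [40] -> pop 40, enqueue [21, 48], visited so far: [11, 40]
  queue [21, 48] -> pop 21, enqueue [12, 31], visited so far: [11, 40, 21]
  queue [48, 12, 31] -> pop 48, enqueue [44], visited so far: [11, 40, 21, 48]
  queue [12, 31, 44] -> pop 12, enqueue [17], visited so far: [11, 40, 21, 48, 12]
  queue [31, 44, 17] -> pop 31, enqueue [38], visited so far: [11, 40, 21, 48, 12, 31]
  queue [44, 17, 38] -> pop 44, enqueue [43], visited so far: [11, 40, 21, 48, 12, 31, 44]
  queue [17, 38, 43] -> pop 17, enqueue [none], visited so far: [11, 40, 21, 48, 12, 31, 44, 17]
  queue [38, 43] -> pop 38, enqueue [none], visited so far: [11, 40, 21, 48, 12, 31, 44, 17, 38]
  queue [43] -> pop 43, enqueue [none], visited so far: [11, 40, 21, 48, 12, 31, 44, 17, 38, 43]
Result: [11, 40, 21, 48, 12, 31, 44, 17, 38, 43]


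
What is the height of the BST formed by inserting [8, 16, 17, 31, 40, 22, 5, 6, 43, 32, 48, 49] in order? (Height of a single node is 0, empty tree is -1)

Insertion order: [8, 16, 17, 31, 40, 22, 5, 6, 43, 32, 48, 49]
Tree (level-order array): [8, 5, 16, None, 6, None, 17, None, None, None, 31, 22, 40, None, None, 32, 43, None, None, None, 48, None, 49]
Compute height bottom-up (empty subtree = -1):
  height(6) = 1 + max(-1, -1) = 0
  height(5) = 1 + max(-1, 0) = 1
  height(22) = 1 + max(-1, -1) = 0
  height(32) = 1 + max(-1, -1) = 0
  height(49) = 1 + max(-1, -1) = 0
  height(48) = 1 + max(-1, 0) = 1
  height(43) = 1 + max(-1, 1) = 2
  height(40) = 1 + max(0, 2) = 3
  height(31) = 1 + max(0, 3) = 4
  height(17) = 1 + max(-1, 4) = 5
  height(16) = 1 + max(-1, 5) = 6
  height(8) = 1 + max(1, 6) = 7
Height = 7


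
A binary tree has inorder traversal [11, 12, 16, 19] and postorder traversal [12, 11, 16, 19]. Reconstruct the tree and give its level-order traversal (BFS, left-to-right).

Inorder:   [11, 12, 16, 19]
Postorder: [12, 11, 16, 19]
Algorithm: postorder visits root last, so walk postorder right-to-left;
each value is the root of the current inorder slice — split it at that
value, recurse on the right subtree first, then the left.
Recursive splits:
  root=19; inorder splits into left=[11, 12, 16], right=[]
  root=16; inorder splits into left=[11, 12], right=[]
  root=11; inorder splits into left=[], right=[12]
  root=12; inorder splits into left=[], right=[]
Reconstructed level-order: [19, 16, 11, 12]


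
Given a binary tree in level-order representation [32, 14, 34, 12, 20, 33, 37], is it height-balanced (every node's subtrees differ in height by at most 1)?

Tree (level-order array): [32, 14, 34, 12, 20, 33, 37]
Definition: a tree is height-balanced if, at every node, |h(left) - h(right)| <= 1 (empty subtree has height -1).
Bottom-up per-node check:
  node 12: h_left=-1, h_right=-1, diff=0 [OK], height=0
  node 20: h_left=-1, h_right=-1, diff=0 [OK], height=0
  node 14: h_left=0, h_right=0, diff=0 [OK], height=1
  node 33: h_left=-1, h_right=-1, diff=0 [OK], height=0
  node 37: h_left=-1, h_right=-1, diff=0 [OK], height=0
  node 34: h_left=0, h_right=0, diff=0 [OK], height=1
  node 32: h_left=1, h_right=1, diff=0 [OK], height=2
All nodes satisfy the balance condition.
Result: Balanced


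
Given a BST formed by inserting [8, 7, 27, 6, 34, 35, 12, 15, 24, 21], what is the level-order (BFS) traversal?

Tree insertion order: [8, 7, 27, 6, 34, 35, 12, 15, 24, 21]
Tree (level-order array): [8, 7, 27, 6, None, 12, 34, None, None, None, 15, None, 35, None, 24, None, None, 21]
BFS from the root, enqueuing left then right child of each popped node:
  queue [8] -> pop 8, enqueue [7, 27], visited so far: [8]
  queue [7, 27] -> pop 7, enqueue [6], visited so far: [8, 7]
  queue [27, 6] -> pop 27, enqueue [12, 34], visited so far: [8, 7, 27]
  queue [6, 12, 34] -> pop 6, enqueue [none], visited so far: [8, 7, 27, 6]
  queue [12, 34] -> pop 12, enqueue [15], visited so far: [8, 7, 27, 6, 12]
  queue [34, 15] -> pop 34, enqueue [35], visited so far: [8, 7, 27, 6, 12, 34]
  queue [15, 35] -> pop 15, enqueue [24], visited so far: [8, 7, 27, 6, 12, 34, 15]
  queue [35, 24] -> pop 35, enqueue [none], visited so far: [8, 7, 27, 6, 12, 34, 15, 35]
  queue [24] -> pop 24, enqueue [21], visited so far: [8, 7, 27, 6, 12, 34, 15, 35, 24]
  queue [21] -> pop 21, enqueue [none], visited so far: [8, 7, 27, 6, 12, 34, 15, 35, 24, 21]
Result: [8, 7, 27, 6, 12, 34, 15, 35, 24, 21]


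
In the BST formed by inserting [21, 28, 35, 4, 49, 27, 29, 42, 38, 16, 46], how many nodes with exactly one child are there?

Tree built from: [21, 28, 35, 4, 49, 27, 29, 42, 38, 16, 46]
Tree (level-order array): [21, 4, 28, None, 16, 27, 35, None, None, None, None, 29, 49, None, None, 42, None, 38, 46]
Rule: These are nodes with exactly 1 non-null child.
Per-node child counts:
  node 21: 2 child(ren)
  node 4: 1 child(ren)
  node 16: 0 child(ren)
  node 28: 2 child(ren)
  node 27: 0 child(ren)
  node 35: 2 child(ren)
  node 29: 0 child(ren)
  node 49: 1 child(ren)
  node 42: 2 child(ren)
  node 38: 0 child(ren)
  node 46: 0 child(ren)
Matching nodes: [4, 49]
Count of nodes with exactly one child: 2


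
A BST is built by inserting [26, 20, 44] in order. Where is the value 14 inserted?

Starting tree (level order): [26, 20, 44]
Insertion path: 26 -> 20
Result: insert 14 as left child of 20
Final tree (level order): [26, 20, 44, 14]


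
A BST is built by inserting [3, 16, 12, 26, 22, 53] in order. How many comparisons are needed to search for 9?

Search path for 9: 3 -> 16 -> 12
Found: False
Comparisons: 3


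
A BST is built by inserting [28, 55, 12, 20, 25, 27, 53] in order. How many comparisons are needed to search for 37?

Search path for 37: 28 -> 55 -> 53
Found: False
Comparisons: 3


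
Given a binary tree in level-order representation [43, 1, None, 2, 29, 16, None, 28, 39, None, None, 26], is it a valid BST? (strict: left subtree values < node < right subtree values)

Level-order array: [43, 1, None, 2, 29, 16, None, 28, 39, None, None, 26]
Validate using subtree bounds (lo, hi): at each node, require lo < value < hi,
then recurse left with hi=value and right with lo=value.
Preorder trace (stopping at first violation):
  at node 43 with bounds (-inf, +inf): OK
  at node 1 with bounds (-inf, 43): OK
  at node 2 with bounds (-inf, 1): VIOLATION
Node 2 violates its bound: not (-inf < 2 < 1).
Result: Not a valid BST


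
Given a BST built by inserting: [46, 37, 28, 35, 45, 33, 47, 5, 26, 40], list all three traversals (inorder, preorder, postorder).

Tree insertion order: [46, 37, 28, 35, 45, 33, 47, 5, 26, 40]
Tree (level-order array): [46, 37, 47, 28, 45, None, None, 5, 35, 40, None, None, 26, 33]
Inorder (L, root, R): [5, 26, 28, 33, 35, 37, 40, 45, 46, 47]
Preorder (root, L, R): [46, 37, 28, 5, 26, 35, 33, 45, 40, 47]
Postorder (L, R, root): [26, 5, 33, 35, 28, 40, 45, 37, 47, 46]


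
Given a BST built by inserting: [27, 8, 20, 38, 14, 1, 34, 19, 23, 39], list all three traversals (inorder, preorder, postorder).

Tree insertion order: [27, 8, 20, 38, 14, 1, 34, 19, 23, 39]
Tree (level-order array): [27, 8, 38, 1, 20, 34, 39, None, None, 14, 23, None, None, None, None, None, 19]
Inorder (L, root, R): [1, 8, 14, 19, 20, 23, 27, 34, 38, 39]
Preorder (root, L, R): [27, 8, 1, 20, 14, 19, 23, 38, 34, 39]
Postorder (L, R, root): [1, 19, 14, 23, 20, 8, 34, 39, 38, 27]


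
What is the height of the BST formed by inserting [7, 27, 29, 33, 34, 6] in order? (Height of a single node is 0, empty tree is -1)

Insertion order: [7, 27, 29, 33, 34, 6]
Tree (level-order array): [7, 6, 27, None, None, None, 29, None, 33, None, 34]
Compute height bottom-up (empty subtree = -1):
  height(6) = 1 + max(-1, -1) = 0
  height(34) = 1 + max(-1, -1) = 0
  height(33) = 1 + max(-1, 0) = 1
  height(29) = 1 + max(-1, 1) = 2
  height(27) = 1 + max(-1, 2) = 3
  height(7) = 1 + max(0, 3) = 4
Height = 4


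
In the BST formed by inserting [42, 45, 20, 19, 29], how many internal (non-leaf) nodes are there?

Tree built from: [42, 45, 20, 19, 29]
Tree (level-order array): [42, 20, 45, 19, 29]
Rule: An internal node has at least one child.
Per-node child counts:
  node 42: 2 child(ren)
  node 20: 2 child(ren)
  node 19: 0 child(ren)
  node 29: 0 child(ren)
  node 45: 0 child(ren)
Matching nodes: [42, 20]
Count of internal (non-leaf) nodes: 2


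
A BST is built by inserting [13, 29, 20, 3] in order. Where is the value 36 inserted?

Starting tree (level order): [13, 3, 29, None, None, 20]
Insertion path: 13 -> 29
Result: insert 36 as right child of 29
Final tree (level order): [13, 3, 29, None, None, 20, 36]


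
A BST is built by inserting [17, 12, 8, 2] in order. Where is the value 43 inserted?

Starting tree (level order): [17, 12, None, 8, None, 2]
Insertion path: 17
Result: insert 43 as right child of 17
Final tree (level order): [17, 12, 43, 8, None, None, None, 2]


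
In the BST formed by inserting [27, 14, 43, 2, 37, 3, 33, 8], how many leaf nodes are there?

Tree built from: [27, 14, 43, 2, 37, 3, 33, 8]
Tree (level-order array): [27, 14, 43, 2, None, 37, None, None, 3, 33, None, None, 8]
Rule: A leaf has 0 children.
Per-node child counts:
  node 27: 2 child(ren)
  node 14: 1 child(ren)
  node 2: 1 child(ren)
  node 3: 1 child(ren)
  node 8: 0 child(ren)
  node 43: 1 child(ren)
  node 37: 1 child(ren)
  node 33: 0 child(ren)
Matching nodes: [8, 33]
Count of leaf nodes: 2


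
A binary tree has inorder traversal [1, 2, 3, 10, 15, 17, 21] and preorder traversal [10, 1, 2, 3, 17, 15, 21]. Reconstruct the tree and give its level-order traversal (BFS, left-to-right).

Inorder:  [1, 2, 3, 10, 15, 17, 21]
Preorder: [10, 1, 2, 3, 17, 15, 21]
Algorithm: preorder visits root first, so consume preorder in order;
for each root, split the current inorder slice at that value into
left-subtree inorder and right-subtree inorder, then recurse.
Recursive splits:
  root=10; inorder splits into left=[1, 2, 3], right=[15, 17, 21]
  root=1; inorder splits into left=[], right=[2, 3]
  root=2; inorder splits into left=[], right=[3]
  root=3; inorder splits into left=[], right=[]
  root=17; inorder splits into left=[15], right=[21]
  root=15; inorder splits into left=[], right=[]
  root=21; inorder splits into left=[], right=[]
Reconstructed level-order: [10, 1, 17, 2, 15, 21, 3]


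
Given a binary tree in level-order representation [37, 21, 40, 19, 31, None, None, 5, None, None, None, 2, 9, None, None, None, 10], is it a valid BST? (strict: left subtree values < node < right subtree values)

Level-order array: [37, 21, 40, 19, 31, None, None, 5, None, None, None, 2, 9, None, None, None, 10]
Validate using subtree bounds (lo, hi): at each node, require lo < value < hi,
then recurse left with hi=value and right with lo=value.
Preorder trace (stopping at first violation):
  at node 37 with bounds (-inf, +inf): OK
  at node 21 with bounds (-inf, 37): OK
  at node 19 with bounds (-inf, 21): OK
  at node 5 with bounds (-inf, 19): OK
  at node 2 with bounds (-inf, 5): OK
  at node 9 with bounds (5, 19): OK
  at node 10 with bounds (9, 19): OK
  at node 31 with bounds (21, 37): OK
  at node 40 with bounds (37, +inf): OK
No violation found at any node.
Result: Valid BST


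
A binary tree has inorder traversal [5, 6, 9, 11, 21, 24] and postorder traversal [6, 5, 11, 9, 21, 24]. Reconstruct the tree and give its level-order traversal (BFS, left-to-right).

Inorder:   [5, 6, 9, 11, 21, 24]
Postorder: [6, 5, 11, 9, 21, 24]
Algorithm: postorder visits root last, so walk postorder right-to-left;
each value is the root of the current inorder slice — split it at that
value, recurse on the right subtree first, then the left.
Recursive splits:
  root=24; inorder splits into left=[5, 6, 9, 11, 21], right=[]
  root=21; inorder splits into left=[5, 6, 9, 11], right=[]
  root=9; inorder splits into left=[5, 6], right=[11]
  root=11; inorder splits into left=[], right=[]
  root=5; inorder splits into left=[], right=[6]
  root=6; inorder splits into left=[], right=[]
Reconstructed level-order: [24, 21, 9, 5, 11, 6]


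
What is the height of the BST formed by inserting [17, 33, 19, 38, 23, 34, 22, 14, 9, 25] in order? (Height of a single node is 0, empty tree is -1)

Insertion order: [17, 33, 19, 38, 23, 34, 22, 14, 9, 25]
Tree (level-order array): [17, 14, 33, 9, None, 19, 38, None, None, None, 23, 34, None, 22, 25]
Compute height bottom-up (empty subtree = -1):
  height(9) = 1 + max(-1, -1) = 0
  height(14) = 1 + max(0, -1) = 1
  height(22) = 1 + max(-1, -1) = 0
  height(25) = 1 + max(-1, -1) = 0
  height(23) = 1 + max(0, 0) = 1
  height(19) = 1 + max(-1, 1) = 2
  height(34) = 1 + max(-1, -1) = 0
  height(38) = 1 + max(0, -1) = 1
  height(33) = 1 + max(2, 1) = 3
  height(17) = 1 + max(1, 3) = 4
Height = 4


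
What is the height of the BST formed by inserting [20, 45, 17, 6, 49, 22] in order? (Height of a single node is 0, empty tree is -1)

Insertion order: [20, 45, 17, 6, 49, 22]
Tree (level-order array): [20, 17, 45, 6, None, 22, 49]
Compute height bottom-up (empty subtree = -1):
  height(6) = 1 + max(-1, -1) = 0
  height(17) = 1 + max(0, -1) = 1
  height(22) = 1 + max(-1, -1) = 0
  height(49) = 1 + max(-1, -1) = 0
  height(45) = 1 + max(0, 0) = 1
  height(20) = 1 + max(1, 1) = 2
Height = 2


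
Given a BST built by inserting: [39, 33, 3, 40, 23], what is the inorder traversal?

Tree insertion order: [39, 33, 3, 40, 23]
Tree (level-order array): [39, 33, 40, 3, None, None, None, None, 23]
Inorder traversal: [3, 23, 33, 39, 40]


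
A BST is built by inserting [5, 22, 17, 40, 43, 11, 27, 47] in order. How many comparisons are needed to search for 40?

Search path for 40: 5 -> 22 -> 40
Found: True
Comparisons: 3


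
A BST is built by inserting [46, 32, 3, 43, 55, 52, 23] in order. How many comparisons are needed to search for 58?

Search path for 58: 46 -> 55
Found: False
Comparisons: 2


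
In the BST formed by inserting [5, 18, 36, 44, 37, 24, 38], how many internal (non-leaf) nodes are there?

Tree built from: [5, 18, 36, 44, 37, 24, 38]
Tree (level-order array): [5, None, 18, None, 36, 24, 44, None, None, 37, None, None, 38]
Rule: An internal node has at least one child.
Per-node child counts:
  node 5: 1 child(ren)
  node 18: 1 child(ren)
  node 36: 2 child(ren)
  node 24: 0 child(ren)
  node 44: 1 child(ren)
  node 37: 1 child(ren)
  node 38: 0 child(ren)
Matching nodes: [5, 18, 36, 44, 37]
Count of internal (non-leaf) nodes: 5


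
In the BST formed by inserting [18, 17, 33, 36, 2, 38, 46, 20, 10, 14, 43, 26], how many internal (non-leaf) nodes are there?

Tree built from: [18, 17, 33, 36, 2, 38, 46, 20, 10, 14, 43, 26]
Tree (level-order array): [18, 17, 33, 2, None, 20, 36, None, 10, None, 26, None, 38, None, 14, None, None, None, 46, None, None, 43]
Rule: An internal node has at least one child.
Per-node child counts:
  node 18: 2 child(ren)
  node 17: 1 child(ren)
  node 2: 1 child(ren)
  node 10: 1 child(ren)
  node 14: 0 child(ren)
  node 33: 2 child(ren)
  node 20: 1 child(ren)
  node 26: 0 child(ren)
  node 36: 1 child(ren)
  node 38: 1 child(ren)
  node 46: 1 child(ren)
  node 43: 0 child(ren)
Matching nodes: [18, 17, 2, 10, 33, 20, 36, 38, 46]
Count of internal (non-leaf) nodes: 9


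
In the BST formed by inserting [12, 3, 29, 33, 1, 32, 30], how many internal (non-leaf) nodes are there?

Tree built from: [12, 3, 29, 33, 1, 32, 30]
Tree (level-order array): [12, 3, 29, 1, None, None, 33, None, None, 32, None, 30]
Rule: An internal node has at least one child.
Per-node child counts:
  node 12: 2 child(ren)
  node 3: 1 child(ren)
  node 1: 0 child(ren)
  node 29: 1 child(ren)
  node 33: 1 child(ren)
  node 32: 1 child(ren)
  node 30: 0 child(ren)
Matching nodes: [12, 3, 29, 33, 32]
Count of internal (non-leaf) nodes: 5


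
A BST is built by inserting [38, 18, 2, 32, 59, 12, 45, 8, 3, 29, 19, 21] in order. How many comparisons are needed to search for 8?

Search path for 8: 38 -> 18 -> 2 -> 12 -> 8
Found: True
Comparisons: 5


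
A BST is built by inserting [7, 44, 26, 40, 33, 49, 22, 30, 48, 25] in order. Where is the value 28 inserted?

Starting tree (level order): [7, None, 44, 26, 49, 22, 40, 48, None, None, 25, 33, None, None, None, None, None, 30]
Insertion path: 7 -> 44 -> 26 -> 40 -> 33 -> 30
Result: insert 28 as left child of 30
Final tree (level order): [7, None, 44, 26, 49, 22, 40, 48, None, None, 25, 33, None, None, None, None, None, 30, None, 28]


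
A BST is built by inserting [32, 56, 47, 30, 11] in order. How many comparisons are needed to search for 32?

Search path for 32: 32
Found: True
Comparisons: 1


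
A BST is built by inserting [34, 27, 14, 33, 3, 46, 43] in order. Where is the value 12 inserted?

Starting tree (level order): [34, 27, 46, 14, 33, 43, None, 3]
Insertion path: 34 -> 27 -> 14 -> 3
Result: insert 12 as right child of 3
Final tree (level order): [34, 27, 46, 14, 33, 43, None, 3, None, None, None, None, None, None, 12]


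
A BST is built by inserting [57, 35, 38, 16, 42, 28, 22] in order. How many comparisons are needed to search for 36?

Search path for 36: 57 -> 35 -> 38
Found: False
Comparisons: 3


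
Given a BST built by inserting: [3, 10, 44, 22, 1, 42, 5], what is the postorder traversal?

Tree insertion order: [3, 10, 44, 22, 1, 42, 5]
Tree (level-order array): [3, 1, 10, None, None, 5, 44, None, None, 22, None, None, 42]
Postorder traversal: [1, 5, 42, 22, 44, 10, 3]


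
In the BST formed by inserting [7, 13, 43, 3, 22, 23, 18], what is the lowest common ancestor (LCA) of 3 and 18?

Tree insertion order: [7, 13, 43, 3, 22, 23, 18]
Tree (level-order array): [7, 3, 13, None, None, None, 43, 22, None, 18, 23]
In a BST, the LCA of p=3, q=18 is the first node v on the
root-to-leaf path with p <= v <= q (go left if both < v, right if both > v).
Walk from root:
  at 7: 3 <= 7 <= 18, this is the LCA
LCA = 7


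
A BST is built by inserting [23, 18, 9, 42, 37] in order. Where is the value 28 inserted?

Starting tree (level order): [23, 18, 42, 9, None, 37]
Insertion path: 23 -> 42 -> 37
Result: insert 28 as left child of 37
Final tree (level order): [23, 18, 42, 9, None, 37, None, None, None, 28]


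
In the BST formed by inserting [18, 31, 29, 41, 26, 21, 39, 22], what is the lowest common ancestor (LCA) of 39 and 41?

Tree insertion order: [18, 31, 29, 41, 26, 21, 39, 22]
Tree (level-order array): [18, None, 31, 29, 41, 26, None, 39, None, 21, None, None, None, None, 22]
In a BST, the LCA of p=39, q=41 is the first node v on the
root-to-leaf path with p <= v <= q (go left if both < v, right if both > v).
Walk from root:
  at 18: both 39 and 41 > 18, go right
  at 31: both 39 and 41 > 31, go right
  at 41: 39 <= 41 <= 41, this is the LCA
LCA = 41


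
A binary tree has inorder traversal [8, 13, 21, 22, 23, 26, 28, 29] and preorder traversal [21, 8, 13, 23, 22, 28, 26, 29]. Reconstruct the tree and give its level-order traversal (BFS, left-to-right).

Inorder:  [8, 13, 21, 22, 23, 26, 28, 29]
Preorder: [21, 8, 13, 23, 22, 28, 26, 29]
Algorithm: preorder visits root first, so consume preorder in order;
for each root, split the current inorder slice at that value into
left-subtree inorder and right-subtree inorder, then recurse.
Recursive splits:
  root=21; inorder splits into left=[8, 13], right=[22, 23, 26, 28, 29]
  root=8; inorder splits into left=[], right=[13]
  root=13; inorder splits into left=[], right=[]
  root=23; inorder splits into left=[22], right=[26, 28, 29]
  root=22; inorder splits into left=[], right=[]
  root=28; inorder splits into left=[26], right=[29]
  root=26; inorder splits into left=[], right=[]
  root=29; inorder splits into left=[], right=[]
Reconstructed level-order: [21, 8, 23, 13, 22, 28, 26, 29]


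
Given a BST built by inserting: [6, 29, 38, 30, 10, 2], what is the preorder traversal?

Tree insertion order: [6, 29, 38, 30, 10, 2]
Tree (level-order array): [6, 2, 29, None, None, 10, 38, None, None, 30]
Preorder traversal: [6, 2, 29, 10, 38, 30]


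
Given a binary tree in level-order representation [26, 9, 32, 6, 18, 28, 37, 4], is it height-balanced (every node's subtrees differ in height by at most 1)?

Tree (level-order array): [26, 9, 32, 6, 18, 28, 37, 4]
Definition: a tree is height-balanced if, at every node, |h(left) - h(right)| <= 1 (empty subtree has height -1).
Bottom-up per-node check:
  node 4: h_left=-1, h_right=-1, diff=0 [OK], height=0
  node 6: h_left=0, h_right=-1, diff=1 [OK], height=1
  node 18: h_left=-1, h_right=-1, diff=0 [OK], height=0
  node 9: h_left=1, h_right=0, diff=1 [OK], height=2
  node 28: h_left=-1, h_right=-1, diff=0 [OK], height=0
  node 37: h_left=-1, h_right=-1, diff=0 [OK], height=0
  node 32: h_left=0, h_right=0, diff=0 [OK], height=1
  node 26: h_left=2, h_right=1, diff=1 [OK], height=3
All nodes satisfy the balance condition.
Result: Balanced


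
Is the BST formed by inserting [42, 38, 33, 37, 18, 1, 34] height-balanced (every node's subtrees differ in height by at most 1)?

Tree (level-order array): [42, 38, None, 33, None, 18, 37, 1, None, 34]
Definition: a tree is height-balanced if, at every node, |h(left) - h(right)| <= 1 (empty subtree has height -1).
Bottom-up per-node check:
  node 1: h_left=-1, h_right=-1, diff=0 [OK], height=0
  node 18: h_left=0, h_right=-1, diff=1 [OK], height=1
  node 34: h_left=-1, h_right=-1, diff=0 [OK], height=0
  node 37: h_left=0, h_right=-1, diff=1 [OK], height=1
  node 33: h_left=1, h_right=1, diff=0 [OK], height=2
  node 38: h_left=2, h_right=-1, diff=3 [FAIL (|2--1|=3 > 1)], height=3
  node 42: h_left=3, h_right=-1, diff=4 [FAIL (|3--1|=4 > 1)], height=4
Node 38 violates the condition: |2 - -1| = 3 > 1.
Result: Not balanced


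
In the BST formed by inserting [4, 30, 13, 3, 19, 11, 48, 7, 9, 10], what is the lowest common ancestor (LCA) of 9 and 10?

Tree insertion order: [4, 30, 13, 3, 19, 11, 48, 7, 9, 10]
Tree (level-order array): [4, 3, 30, None, None, 13, 48, 11, 19, None, None, 7, None, None, None, None, 9, None, 10]
In a BST, the LCA of p=9, q=10 is the first node v on the
root-to-leaf path with p <= v <= q (go left if both < v, right if both > v).
Walk from root:
  at 4: both 9 and 10 > 4, go right
  at 30: both 9 and 10 < 30, go left
  at 13: both 9 and 10 < 13, go left
  at 11: both 9 and 10 < 11, go left
  at 7: both 9 and 10 > 7, go right
  at 9: 9 <= 9 <= 10, this is the LCA
LCA = 9


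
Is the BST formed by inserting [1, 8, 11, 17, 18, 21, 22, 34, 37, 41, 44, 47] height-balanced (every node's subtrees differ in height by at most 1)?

Tree (level-order array): [1, None, 8, None, 11, None, 17, None, 18, None, 21, None, 22, None, 34, None, 37, None, 41, None, 44, None, 47]
Definition: a tree is height-balanced if, at every node, |h(left) - h(right)| <= 1 (empty subtree has height -1).
Bottom-up per-node check:
  node 47: h_left=-1, h_right=-1, diff=0 [OK], height=0
  node 44: h_left=-1, h_right=0, diff=1 [OK], height=1
  node 41: h_left=-1, h_right=1, diff=2 [FAIL (|-1-1|=2 > 1)], height=2
  node 37: h_left=-1, h_right=2, diff=3 [FAIL (|-1-2|=3 > 1)], height=3
  node 34: h_left=-1, h_right=3, diff=4 [FAIL (|-1-3|=4 > 1)], height=4
  node 22: h_left=-1, h_right=4, diff=5 [FAIL (|-1-4|=5 > 1)], height=5
  node 21: h_left=-1, h_right=5, diff=6 [FAIL (|-1-5|=6 > 1)], height=6
  node 18: h_left=-1, h_right=6, diff=7 [FAIL (|-1-6|=7 > 1)], height=7
  node 17: h_left=-1, h_right=7, diff=8 [FAIL (|-1-7|=8 > 1)], height=8
  node 11: h_left=-1, h_right=8, diff=9 [FAIL (|-1-8|=9 > 1)], height=9
  node 8: h_left=-1, h_right=9, diff=10 [FAIL (|-1-9|=10 > 1)], height=10
  node 1: h_left=-1, h_right=10, diff=11 [FAIL (|-1-10|=11 > 1)], height=11
Node 41 violates the condition: |-1 - 1| = 2 > 1.
Result: Not balanced


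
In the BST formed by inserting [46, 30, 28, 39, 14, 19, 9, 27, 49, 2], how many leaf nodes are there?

Tree built from: [46, 30, 28, 39, 14, 19, 9, 27, 49, 2]
Tree (level-order array): [46, 30, 49, 28, 39, None, None, 14, None, None, None, 9, 19, 2, None, None, 27]
Rule: A leaf has 0 children.
Per-node child counts:
  node 46: 2 child(ren)
  node 30: 2 child(ren)
  node 28: 1 child(ren)
  node 14: 2 child(ren)
  node 9: 1 child(ren)
  node 2: 0 child(ren)
  node 19: 1 child(ren)
  node 27: 0 child(ren)
  node 39: 0 child(ren)
  node 49: 0 child(ren)
Matching nodes: [2, 27, 39, 49]
Count of leaf nodes: 4


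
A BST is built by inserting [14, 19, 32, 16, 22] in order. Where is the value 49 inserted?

Starting tree (level order): [14, None, 19, 16, 32, None, None, 22]
Insertion path: 14 -> 19 -> 32
Result: insert 49 as right child of 32
Final tree (level order): [14, None, 19, 16, 32, None, None, 22, 49]


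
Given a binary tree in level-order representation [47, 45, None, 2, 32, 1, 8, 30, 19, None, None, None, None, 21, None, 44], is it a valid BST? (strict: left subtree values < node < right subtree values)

Level-order array: [47, 45, None, 2, 32, 1, 8, 30, 19, None, None, None, None, 21, None, 44]
Validate using subtree bounds (lo, hi): at each node, require lo < value < hi,
then recurse left with hi=value and right with lo=value.
Preorder trace (stopping at first violation):
  at node 47 with bounds (-inf, +inf): OK
  at node 45 with bounds (-inf, 47): OK
  at node 2 with bounds (-inf, 45): OK
  at node 1 with bounds (-inf, 2): OK
  at node 8 with bounds (2, 45): OK
  at node 32 with bounds (45, 47): VIOLATION
Node 32 violates its bound: not (45 < 32 < 47).
Result: Not a valid BST


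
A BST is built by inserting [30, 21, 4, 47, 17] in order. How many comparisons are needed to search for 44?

Search path for 44: 30 -> 47
Found: False
Comparisons: 2


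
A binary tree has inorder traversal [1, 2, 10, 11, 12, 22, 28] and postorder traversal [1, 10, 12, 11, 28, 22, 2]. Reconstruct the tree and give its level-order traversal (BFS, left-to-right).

Inorder:   [1, 2, 10, 11, 12, 22, 28]
Postorder: [1, 10, 12, 11, 28, 22, 2]
Algorithm: postorder visits root last, so walk postorder right-to-left;
each value is the root of the current inorder slice — split it at that
value, recurse on the right subtree first, then the left.
Recursive splits:
  root=2; inorder splits into left=[1], right=[10, 11, 12, 22, 28]
  root=22; inorder splits into left=[10, 11, 12], right=[28]
  root=28; inorder splits into left=[], right=[]
  root=11; inorder splits into left=[10], right=[12]
  root=12; inorder splits into left=[], right=[]
  root=10; inorder splits into left=[], right=[]
  root=1; inorder splits into left=[], right=[]
Reconstructed level-order: [2, 1, 22, 11, 28, 10, 12]


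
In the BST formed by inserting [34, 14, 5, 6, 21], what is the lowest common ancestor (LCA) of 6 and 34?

Tree insertion order: [34, 14, 5, 6, 21]
Tree (level-order array): [34, 14, None, 5, 21, None, 6]
In a BST, the LCA of p=6, q=34 is the first node v on the
root-to-leaf path with p <= v <= q (go left if both < v, right if both > v).
Walk from root:
  at 34: 6 <= 34 <= 34, this is the LCA
LCA = 34


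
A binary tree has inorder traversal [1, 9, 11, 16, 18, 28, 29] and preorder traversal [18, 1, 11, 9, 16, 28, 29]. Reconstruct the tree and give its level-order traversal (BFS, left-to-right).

Inorder:  [1, 9, 11, 16, 18, 28, 29]
Preorder: [18, 1, 11, 9, 16, 28, 29]
Algorithm: preorder visits root first, so consume preorder in order;
for each root, split the current inorder slice at that value into
left-subtree inorder and right-subtree inorder, then recurse.
Recursive splits:
  root=18; inorder splits into left=[1, 9, 11, 16], right=[28, 29]
  root=1; inorder splits into left=[], right=[9, 11, 16]
  root=11; inorder splits into left=[9], right=[16]
  root=9; inorder splits into left=[], right=[]
  root=16; inorder splits into left=[], right=[]
  root=28; inorder splits into left=[], right=[29]
  root=29; inorder splits into left=[], right=[]
Reconstructed level-order: [18, 1, 28, 11, 29, 9, 16]


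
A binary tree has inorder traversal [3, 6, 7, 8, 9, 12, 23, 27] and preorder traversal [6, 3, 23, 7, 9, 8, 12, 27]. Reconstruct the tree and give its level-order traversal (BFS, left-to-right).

Inorder:  [3, 6, 7, 8, 9, 12, 23, 27]
Preorder: [6, 3, 23, 7, 9, 8, 12, 27]
Algorithm: preorder visits root first, so consume preorder in order;
for each root, split the current inorder slice at that value into
left-subtree inorder and right-subtree inorder, then recurse.
Recursive splits:
  root=6; inorder splits into left=[3], right=[7, 8, 9, 12, 23, 27]
  root=3; inorder splits into left=[], right=[]
  root=23; inorder splits into left=[7, 8, 9, 12], right=[27]
  root=7; inorder splits into left=[], right=[8, 9, 12]
  root=9; inorder splits into left=[8], right=[12]
  root=8; inorder splits into left=[], right=[]
  root=12; inorder splits into left=[], right=[]
  root=27; inorder splits into left=[], right=[]
Reconstructed level-order: [6, 3, 23, 7, 27, 9, 8, 12]


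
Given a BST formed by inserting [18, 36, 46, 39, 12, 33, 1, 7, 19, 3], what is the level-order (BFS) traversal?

Tree insertion order: [18, 36, 46, 39, 12, 33, 1, 7, 19, 3]
Tree (level-order array): [18, 12, 36, 1, None, 33, 46, None, 7, 19, None, 39, None, 3]
BFS from the root, enqueuing left then right child of each popped node:
  queue [18] -> pop 18, enqueue [12, 36], visited so far: [18]
  queue [12, 36] -> pop 12, enqueue [1], visited so far: [18, 12]
  queue [36, 1] -> pop 36, enqueue [33, 46], visited so far: [18, 12, 36]
  queue [1, 33, 46] -> pop 1, enqueue [7], visited so far: [18, 12, 36, 1]
  queue [33, 46, 7] -> pop 33, enqueue [19], visited so far: [18, 12, 36, 1, 33]
  queue [46, 7, 19] -> pop 46, enqueue [39], visited so far: [18, 12, 36, 1, 33, 46]
  queue [7, 19, 39] -> pop 7, enqueue [3], visited so far: [18, 12, 36, 1, 33, 46, 7]
  queue [19, 39, 3] -> pop 19, enqueue [none], visited so far: [18, 12, 36, 1, 33, 46, 7, 19]
  queue [39, 3] -> pop 39, enqueue [none], visited so far: [18, 12, 36, 1, 33, 46, 7, 19, 39]
  queue [3] -> pop 3, enqueue [none], visited so far: [18, 12, 36, 1, 33, 46, 7, 19, 39, 3]
Result: [18, 12, 36, 1, 33, 46, 7, 19, 39, 3]


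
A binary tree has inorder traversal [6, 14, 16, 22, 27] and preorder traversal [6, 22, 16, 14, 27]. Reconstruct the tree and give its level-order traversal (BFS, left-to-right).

Inorder:  [6, 14, 16, 22, 27]
Preorder: [6, 22, 16, 14, 27]
Algorithm: preorder visits root first, so consume preorder in order;
for each root, split the current inorder slice at that value into
left-subtree inorder and right-subtree inorder, then recurse.
Recursive splits:
  root=6; inorder splits into left=[], right=[14, 16, 22, 27]
  root=22; inorder splits into left=[14, 16], right=[27]
  root=16; inorder splits into left=[14], right=[]
  root=14; inorder splits into left=[], right=[]
  root=27; inorder splits into left=[], right=[]
Reconstructed level-order: [6, 22, 16, 27, 14]


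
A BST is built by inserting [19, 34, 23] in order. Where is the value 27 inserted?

Starting tree (level order): [19, None, 34, 23]
Insertion path: 19 -> 34 -> 23
Result: insert 27 as right child of 23
Final tree (level order): [19, None, 34, 23, None, None, 27]


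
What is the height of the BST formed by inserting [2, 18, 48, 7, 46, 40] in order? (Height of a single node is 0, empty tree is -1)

Insertion order: [2, 18, 48, 7, 46, 40]
Tree (level-order array): [2, None, 18, 7, 48, None, None, 46, None, 40]
Compute height bottom-up (empty subtree = -1):
  height(7) = 1 + max(-1, -1) = 0
  height(40) = 1 + max(-1, -1) = 0
  height(46) = 1 + max(0, -1) = 1
  height(48) = 1 + max(1, -1) = 2
  height(18) = 1 + max(0, 2) = 3
  height(2) = 1 + max(-1, 3) = 4
Height = 4


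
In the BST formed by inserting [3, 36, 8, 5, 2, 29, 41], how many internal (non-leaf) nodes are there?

Tree built from: [3, 36, 8, 5, 2, 29, 41]
Tree (level-order array): [3, 2, 36, None, None, 8, 41, 5, 29]
Rule: An internal node has at least one child.
Per-node child counts:
  node 3: 2 child(ren)
  node 2: 0 child(ren)
  node 36: 2 child(ren)
  node 8: 2 child(ren)
  node 5: 0 child(ren)
  node 29: 0 child(ren)
  node 41: 0 child(ren)
Matching nodes: [3, 36, 8]
Count of internal (non-leaf) nodes: 3


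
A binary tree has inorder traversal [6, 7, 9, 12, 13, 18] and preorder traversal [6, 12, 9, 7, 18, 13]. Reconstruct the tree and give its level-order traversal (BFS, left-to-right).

Inorder:  [6, 7, 9, 12, 13, 18]
Preorder: [6, 12, 9, 7, 18, 13]
Algorithm: preorder visits root first, so consume preorder in order;
for each root, split the current inorder slice at that value into
left-subtree inorder and right-subtree inorder, then recurse.
Recursive splits:
  root=6; inorder splits into left=[], right=[7, 9, 12, 13, 18]
  root=12; inorder splits into left=[7, 9], right=[13, 18]
  root=9; inorder splits into left=[7], right=[]
  root=7; inorder splits into left=[], right=[]
  root=18; inorder splits into left=[13], right=[]
  root=13; inorder splits into left=[], right=[]
Reconstructed level-order: [6, 12, 9, 18, 7, 13]
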